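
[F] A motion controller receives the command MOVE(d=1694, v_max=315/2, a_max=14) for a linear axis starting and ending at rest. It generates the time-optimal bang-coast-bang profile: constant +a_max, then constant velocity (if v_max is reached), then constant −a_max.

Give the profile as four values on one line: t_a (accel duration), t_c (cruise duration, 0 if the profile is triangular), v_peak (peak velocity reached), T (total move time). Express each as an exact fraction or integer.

t_a=11 t_c=0 v_peak=154 T=22

vₘ²/aₘ = (315/2)²/14 = 14175/8
1694 < 14175/8 so t_c = 0
v_peak = √(1694·14) = √23716 = 154
t_a = 154/14 = 11; t_c = 0
T = 2·11 = 22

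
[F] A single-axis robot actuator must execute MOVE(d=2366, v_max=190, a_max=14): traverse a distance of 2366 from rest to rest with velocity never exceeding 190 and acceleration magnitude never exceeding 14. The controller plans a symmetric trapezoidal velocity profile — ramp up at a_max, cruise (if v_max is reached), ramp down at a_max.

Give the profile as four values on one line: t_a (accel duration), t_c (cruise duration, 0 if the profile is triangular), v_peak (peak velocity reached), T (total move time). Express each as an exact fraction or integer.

t_a=13 t_c=0 v_peak=182 T=26

vₘ²/aₘ = 190²/14 = 18050/7
2366 < 18050/7 → triangular
v_peak = √(2366·14) = √33124 = 182
t_a = 182/14 = 13; t_c = 0
T = 2·13 = 26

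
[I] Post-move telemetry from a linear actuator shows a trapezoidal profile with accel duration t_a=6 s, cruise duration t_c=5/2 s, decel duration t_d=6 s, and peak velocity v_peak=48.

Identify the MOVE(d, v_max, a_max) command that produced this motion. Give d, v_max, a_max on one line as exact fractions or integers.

a_max = 48/6 = 8
d_a = ½·48·6 = 144; d_c = 48·5/2 = 120
d = 2·144 + 120 = 408
t_c = 5/2 > 0 ⇒ limit active, v_max = 48

d=408 v_max=48 a_max=8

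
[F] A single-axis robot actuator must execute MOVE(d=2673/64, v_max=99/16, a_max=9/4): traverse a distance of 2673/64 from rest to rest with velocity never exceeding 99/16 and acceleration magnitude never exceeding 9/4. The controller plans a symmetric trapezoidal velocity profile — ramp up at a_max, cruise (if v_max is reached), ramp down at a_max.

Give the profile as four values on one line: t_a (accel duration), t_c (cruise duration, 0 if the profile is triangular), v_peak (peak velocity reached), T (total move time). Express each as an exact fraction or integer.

(v_max)²/a_max = (99/16)²/(9/4) = 1089/64
2673/64 ≥ 1089/64 ⇒ cruise phase
t_a = (99/16)/(9/4) = 11/4; v_peak = 99/16
d_cruise = 2673/64 − 1089/64 = 99/4; t_c = (99/4)/(99/16) = 4
T = 2·11/4 + 4 = 19/2

t_a=11/4 t_c=4 v_peak=99/16 T=19/2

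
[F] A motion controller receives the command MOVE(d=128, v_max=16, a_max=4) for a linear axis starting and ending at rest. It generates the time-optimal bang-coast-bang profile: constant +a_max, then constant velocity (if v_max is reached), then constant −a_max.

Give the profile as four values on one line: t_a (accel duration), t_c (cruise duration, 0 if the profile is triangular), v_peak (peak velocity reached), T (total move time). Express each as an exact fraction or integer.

v_max²/a_max = 16²/4 = 64
128 ≥ 64 → trapezoidal
t_a = 16/4 = 4; v_peak = 16
d_cruise = 128 − 64 = 64; t_c = 64/16 = 4
T = 2·4 + 4 = 12

t_a=4 t_c=4 v_peak=16 T=12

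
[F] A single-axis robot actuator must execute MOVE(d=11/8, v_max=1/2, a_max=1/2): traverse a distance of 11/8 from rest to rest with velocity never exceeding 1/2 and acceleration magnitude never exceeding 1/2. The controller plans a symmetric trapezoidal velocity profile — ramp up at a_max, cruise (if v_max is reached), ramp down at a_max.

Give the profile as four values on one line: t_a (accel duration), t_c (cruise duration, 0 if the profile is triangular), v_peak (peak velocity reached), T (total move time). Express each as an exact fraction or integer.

(v_max)²/a_max = (1/2)²/(1/2) = 1/2
11/8 ≥ 1/2 ⇒ cruise phase
t_a = (1/2)/(1/2) = 1; v_peak = 1/2
d_cruise = 11/8 − 1/2 = 7/8; t_c = (7/8)/(1/2) = 7/4
T = 2·1 + 7/4 = 15/4

t_a=1 t_c=7/4 v_peak=1/2 T=15/4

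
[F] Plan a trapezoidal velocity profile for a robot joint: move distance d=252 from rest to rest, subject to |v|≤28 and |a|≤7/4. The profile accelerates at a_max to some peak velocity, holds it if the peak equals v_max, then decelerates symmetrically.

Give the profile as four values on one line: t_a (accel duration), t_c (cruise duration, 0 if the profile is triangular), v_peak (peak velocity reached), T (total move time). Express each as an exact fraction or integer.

vₘ²/aₘ = 28²/(7/4) = 448
252 < 448 → triangular
v_peak = √(252·7/4) = √441 = 21
t_a = 21/(7/4) = 12; t_c = 0
T = 2·12 = 24

t_a=12 t_c=0 v_peak=21 T=24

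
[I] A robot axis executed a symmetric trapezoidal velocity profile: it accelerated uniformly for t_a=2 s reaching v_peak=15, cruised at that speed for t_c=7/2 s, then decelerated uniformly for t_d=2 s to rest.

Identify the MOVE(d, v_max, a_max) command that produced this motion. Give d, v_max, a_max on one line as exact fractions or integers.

a_max = 15/2
d_a = ½·15·2 = 15; d_c = 15·7/2 = 105/2
d = 2·15 + 105/2 = 165/2
t_c = 7/2 > 0 ⇒ limit active, v_max = 15

d=165/2 v_max=15 a_max=15/2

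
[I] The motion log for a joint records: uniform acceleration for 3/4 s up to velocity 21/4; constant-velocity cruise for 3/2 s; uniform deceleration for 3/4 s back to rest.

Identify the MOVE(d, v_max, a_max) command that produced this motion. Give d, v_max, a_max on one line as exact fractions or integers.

d=189/16 v_max=21/4 a_max=7

a_max = (21/4)/(3/4) = 7
d_a = ½·21/4·3/4 = 63/32; d_c = 21/4·3/2 = 63/8
d = 2·63/32 + 63/8 = 189/16
t_c = 3/2 > 0 so v_max = 21/4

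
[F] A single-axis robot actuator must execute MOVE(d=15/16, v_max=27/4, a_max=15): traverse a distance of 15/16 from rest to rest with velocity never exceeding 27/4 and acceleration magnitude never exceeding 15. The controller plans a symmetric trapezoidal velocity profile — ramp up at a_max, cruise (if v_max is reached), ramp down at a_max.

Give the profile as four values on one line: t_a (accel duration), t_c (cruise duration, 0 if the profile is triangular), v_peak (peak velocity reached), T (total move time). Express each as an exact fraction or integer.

t_a=1/4 t_c=0 v_peak=15/4 T=1/2

(v_max)²/a_max = (27/4)²/15 = 243/80
15/16 < 243/80 ⇒ no cruise
v_peak = √(15/16·15) = √(225/16) = 15/4
t_a = (15/4)/15 = 1/4; t_c = 0
T = 2·1/4 = 1/2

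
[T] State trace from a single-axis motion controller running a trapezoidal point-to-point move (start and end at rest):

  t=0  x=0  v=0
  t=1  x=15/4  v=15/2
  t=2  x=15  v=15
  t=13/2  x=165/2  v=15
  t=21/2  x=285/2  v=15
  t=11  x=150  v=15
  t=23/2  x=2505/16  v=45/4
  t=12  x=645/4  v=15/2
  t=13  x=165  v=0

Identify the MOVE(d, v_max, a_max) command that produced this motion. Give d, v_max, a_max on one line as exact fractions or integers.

final state: t=13, x=165, v=0 → d = 165
a_max = (15/2−0)/(1−0) = 15/2
max v = 15 over t∈[2,11] → v_max = 15
check: 15·(2+9) = 165 ✓

d=165 v_max=15 a_max=15/2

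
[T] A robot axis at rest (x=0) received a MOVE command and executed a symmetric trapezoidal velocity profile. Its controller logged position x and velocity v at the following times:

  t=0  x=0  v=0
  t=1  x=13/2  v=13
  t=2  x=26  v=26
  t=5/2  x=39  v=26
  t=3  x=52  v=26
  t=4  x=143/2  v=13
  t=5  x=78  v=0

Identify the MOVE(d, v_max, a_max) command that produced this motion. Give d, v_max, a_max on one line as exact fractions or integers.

d=78 v_max=26 a_max=13

final state: t=5, x=78, v=0 → d = 78
a_max = (13−0)/(1−0) = 13
max v = 26 over t∈[2,3] → v_max = 26
check: 26·(2+1) = 78 ✓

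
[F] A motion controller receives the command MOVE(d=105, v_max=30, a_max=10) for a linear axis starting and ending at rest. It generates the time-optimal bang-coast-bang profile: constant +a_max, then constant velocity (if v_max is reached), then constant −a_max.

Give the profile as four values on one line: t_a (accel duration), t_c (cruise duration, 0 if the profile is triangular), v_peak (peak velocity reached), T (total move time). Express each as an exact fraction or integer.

t_a=3 t_c=1/2 v_peak=30 T=13/2

v_max²/a_max = 30²/10 = 90
105 ≥ 90 so v_max reached
t_a = 30/10 = 3; v_peak = 30
d_cruise = 105 − 90 = 15; t_c = 15/30 = 1/2
T = 2·3 + 1/2 = 13/2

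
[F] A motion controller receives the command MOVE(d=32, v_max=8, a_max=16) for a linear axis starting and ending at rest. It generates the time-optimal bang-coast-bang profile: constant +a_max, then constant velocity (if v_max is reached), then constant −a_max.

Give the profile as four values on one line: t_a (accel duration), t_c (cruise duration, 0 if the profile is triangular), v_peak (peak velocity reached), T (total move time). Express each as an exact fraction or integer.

(v_max)²/a_max = 8²/16 = 4
32 ≥ 4 ⇒ cruise phase
t_a = 8/16 = 1/2; v_peak = 8
d_cruise = 32 − 4 = 28; t_c = 28/8 = 7/2
T = 2·1/2 + 7/2 = 9/2

t_a=1/2 t_c=7/2 v_peak=8 T=9/2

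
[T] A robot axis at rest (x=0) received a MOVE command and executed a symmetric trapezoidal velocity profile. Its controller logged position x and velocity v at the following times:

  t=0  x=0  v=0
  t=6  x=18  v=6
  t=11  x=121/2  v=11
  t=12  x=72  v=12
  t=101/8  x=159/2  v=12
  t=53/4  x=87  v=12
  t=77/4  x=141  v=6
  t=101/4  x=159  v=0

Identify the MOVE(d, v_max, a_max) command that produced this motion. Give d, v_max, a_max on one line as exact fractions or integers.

d=159 v_max=12 a_max=1

final state: t=101/4, x=159, v=0 → d = 159
a_max = (6−0)/(6−0) = 1
max v = 12 over t∈[12,53/4] → v_max = 12
check: 12·(12+5/4) = 159 ✓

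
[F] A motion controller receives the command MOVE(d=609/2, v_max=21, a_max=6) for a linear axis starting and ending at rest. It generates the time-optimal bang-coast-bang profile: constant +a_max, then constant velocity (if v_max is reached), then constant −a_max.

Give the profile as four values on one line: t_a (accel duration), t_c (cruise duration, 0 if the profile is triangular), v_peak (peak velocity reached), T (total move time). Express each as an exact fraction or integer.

vₘ²/aₘ = 21²/6 = 147/2
609/2 ≥ 147/2 ⇒ cruise phase
t_a = 21/6 = 7/2; v_peak = 21
d_cruise = 609/2 − 147/2 = 231; t_c = 231/21 = 11
T = 2·7/2 + 11 = 18

t_a=7/2 t_c=11 v_peak=21 T=18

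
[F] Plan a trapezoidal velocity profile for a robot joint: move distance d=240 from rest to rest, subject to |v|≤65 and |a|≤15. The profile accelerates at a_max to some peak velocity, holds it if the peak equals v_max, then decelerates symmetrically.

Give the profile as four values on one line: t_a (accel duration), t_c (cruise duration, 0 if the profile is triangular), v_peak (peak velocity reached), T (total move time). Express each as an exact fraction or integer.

t_a=4 t_c=0 v_peak=60 T=8

(v_max)²/a_max = 65²/15 = 845/3
240 < 845/3 so t_c = 0
v_peak = √(240·15) = √3600 = 60
t_a = 60/15 = 4; t_c = 0
T = 2·4 = 8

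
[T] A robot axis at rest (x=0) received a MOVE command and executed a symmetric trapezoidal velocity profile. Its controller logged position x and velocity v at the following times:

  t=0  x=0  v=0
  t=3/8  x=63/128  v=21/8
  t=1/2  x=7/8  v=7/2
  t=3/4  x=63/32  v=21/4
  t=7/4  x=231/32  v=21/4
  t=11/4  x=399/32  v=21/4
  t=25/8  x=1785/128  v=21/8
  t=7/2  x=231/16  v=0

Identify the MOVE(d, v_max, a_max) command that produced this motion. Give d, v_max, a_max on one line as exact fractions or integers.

d=231/16 v_max=21/4 a_max=7

final state: t=7/2, x=231/16, v=0 → d = 231/16
a_max = (21/8−0)/(3/8−0) = 7
max v = 21/4 over t∈[3/4,11/4] → v_max = 21/4
check: 21/4·(3/4+2) = 231/16 ✓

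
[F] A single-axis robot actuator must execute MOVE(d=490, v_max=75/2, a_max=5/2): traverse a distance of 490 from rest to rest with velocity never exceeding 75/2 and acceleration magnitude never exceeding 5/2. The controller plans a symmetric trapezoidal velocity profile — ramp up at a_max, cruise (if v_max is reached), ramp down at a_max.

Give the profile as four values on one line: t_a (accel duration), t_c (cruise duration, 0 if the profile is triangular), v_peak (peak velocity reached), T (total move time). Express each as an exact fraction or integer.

t_a=14 t_c=0 v_peak=35 T=28

v_max²/a_max = (75/2)²/(5/2) = 1125/2
490 < 1125/2 so t_c = 0
v_peak = √(490·5/2) = √1225 = 35
t_a = 35/(5/2) = 14; t_c = 0
T = 2·14 = 28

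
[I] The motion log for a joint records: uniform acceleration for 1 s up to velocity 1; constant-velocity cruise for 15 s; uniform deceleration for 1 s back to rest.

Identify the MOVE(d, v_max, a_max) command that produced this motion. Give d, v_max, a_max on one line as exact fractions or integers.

d=16 v_max=1 a_max=1

a_max = 1/1 = 1
d_a = ½·1·1 = 1/2; d_c = 1·15 = 15
d = 2·1/2 + 15 = 16
t_c = 15 > 0 so v_max = 1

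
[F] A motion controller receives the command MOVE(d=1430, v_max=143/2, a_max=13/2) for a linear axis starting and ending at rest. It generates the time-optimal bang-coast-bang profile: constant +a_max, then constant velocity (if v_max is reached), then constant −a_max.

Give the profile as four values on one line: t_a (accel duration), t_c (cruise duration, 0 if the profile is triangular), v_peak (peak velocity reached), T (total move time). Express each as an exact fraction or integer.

t_a=11 t_c=9 v_peak=143/2 T=31

vₘ²/aₘ = (143/2)²/(13/2) = 1573/2
1430 ≥ 1573/2 → trapezoidal
t_a = (143/2)/(13/2) = 11; v_peak = 143/2
d_cruise = 1430 − 1573/2 = 1287/2; t_c = (1287/2)/(143/2) = 9
T = 2·11 + 9 = 31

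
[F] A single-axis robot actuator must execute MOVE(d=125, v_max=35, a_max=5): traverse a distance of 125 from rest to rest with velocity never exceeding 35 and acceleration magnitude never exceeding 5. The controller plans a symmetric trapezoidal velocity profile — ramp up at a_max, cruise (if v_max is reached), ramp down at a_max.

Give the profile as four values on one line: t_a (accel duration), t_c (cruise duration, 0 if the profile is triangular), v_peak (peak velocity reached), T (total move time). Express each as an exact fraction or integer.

t_a=5 t_c=0 v_peak=25 T=10

vₘ²/aₘ = 35²/5 = 245
125 < 245 → triangular
v_peak = √(125·5) = √625 = 25
t_a = 25/5 = 5; t_c = 0
T = 2·5 = 10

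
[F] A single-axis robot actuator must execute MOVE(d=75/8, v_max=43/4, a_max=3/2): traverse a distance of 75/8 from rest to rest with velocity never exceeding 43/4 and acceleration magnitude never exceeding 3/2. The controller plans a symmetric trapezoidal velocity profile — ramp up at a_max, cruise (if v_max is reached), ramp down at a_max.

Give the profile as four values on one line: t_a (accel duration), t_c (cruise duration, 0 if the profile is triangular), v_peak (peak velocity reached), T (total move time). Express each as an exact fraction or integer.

t_a=5/2 t_c=0 v_peak=15/4 T=5

v_max²/a_max = (43/4)²/(3/2) = 1849/24
75/8 < 1849/24 ⇒ no cruise
v_peak = √(75/8·3/2) = √(225/16) = 15/4
t_a = (15/4)/(3/2) = 5/2; t_c = 0
T = 2·5/2 = 5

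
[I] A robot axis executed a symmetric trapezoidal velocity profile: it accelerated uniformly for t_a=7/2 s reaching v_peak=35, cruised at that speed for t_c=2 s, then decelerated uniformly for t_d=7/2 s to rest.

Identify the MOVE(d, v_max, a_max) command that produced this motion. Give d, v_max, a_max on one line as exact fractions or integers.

d=385/2 v_max=35 a_max=10

a_max = 35/(7/2) = 10
d_a = ½·35·7/2 = 245/4; d_c = 35·2 = 70
d = 2·245/4 + 70 = 385/2
t_c = 2 > 0 ⇒ limit active, v_max = 35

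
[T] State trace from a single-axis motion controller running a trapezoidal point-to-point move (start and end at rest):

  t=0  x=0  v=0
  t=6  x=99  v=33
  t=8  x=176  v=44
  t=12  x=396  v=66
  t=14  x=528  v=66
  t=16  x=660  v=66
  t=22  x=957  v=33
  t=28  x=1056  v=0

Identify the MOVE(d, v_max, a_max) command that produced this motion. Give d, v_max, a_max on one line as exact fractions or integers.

d=1056 v_max=66 a_max=11/2

final state: t=28, x=1056, v=0 → d = 1056
a_max = (33−0)/(6−0) = 11/2
max v = 66 over t∈[12,16] → v_max = 66
check: 66·(12+4) = 1056 ✓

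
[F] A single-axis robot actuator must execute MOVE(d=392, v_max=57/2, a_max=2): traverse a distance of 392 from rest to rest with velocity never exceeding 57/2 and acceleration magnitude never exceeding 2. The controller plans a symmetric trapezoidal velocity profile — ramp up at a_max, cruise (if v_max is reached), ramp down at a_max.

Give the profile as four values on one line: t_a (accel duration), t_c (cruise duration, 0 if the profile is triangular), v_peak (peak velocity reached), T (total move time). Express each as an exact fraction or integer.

t_a=14 t_c=0 v_peak=28 T=28

(v_max)²/a_max = (57/2)²/2 = 3249/8
392 < 3249/8 → triangular
v_peak = √(392·2) = √784 = 28
t_a = 28/2 = 14; t_c = 0
T = 2·14 = 28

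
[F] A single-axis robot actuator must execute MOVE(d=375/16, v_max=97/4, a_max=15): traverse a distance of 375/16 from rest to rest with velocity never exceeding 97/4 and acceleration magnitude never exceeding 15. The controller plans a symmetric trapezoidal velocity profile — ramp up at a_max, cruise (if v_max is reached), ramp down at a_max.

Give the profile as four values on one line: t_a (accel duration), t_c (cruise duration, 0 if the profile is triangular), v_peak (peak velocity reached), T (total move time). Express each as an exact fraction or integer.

(v_max)²/a_max = (97/4)²/15 = 9409/240
375/16 < 9409/240 ⇒ no cruise
v_peak = √(375/16·15) = √(5625/16) = 75/4
t_a = (75/4)/15 = 5/4; t_c = 0
T = 2·5/4 = 5/2

t_a=5/4 t_c=0 v_peak=75/4 T=5/2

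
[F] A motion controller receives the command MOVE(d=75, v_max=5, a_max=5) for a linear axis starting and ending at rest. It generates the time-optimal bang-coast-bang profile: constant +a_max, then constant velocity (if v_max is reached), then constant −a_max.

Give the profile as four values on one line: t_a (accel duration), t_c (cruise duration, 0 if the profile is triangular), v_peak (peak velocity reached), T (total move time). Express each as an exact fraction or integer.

vₘ²/aₘ = 5²/5 = 5
75 ≥ 5 so v_max reached
t_a = 5/5 = 1; v_peak = 5
d_cruise = 75 − 5 = 70; t_c = 70/5 = 14
T = 2·1 + 14 = 16

t_a=1 t_c=14 v_peak=5 T=16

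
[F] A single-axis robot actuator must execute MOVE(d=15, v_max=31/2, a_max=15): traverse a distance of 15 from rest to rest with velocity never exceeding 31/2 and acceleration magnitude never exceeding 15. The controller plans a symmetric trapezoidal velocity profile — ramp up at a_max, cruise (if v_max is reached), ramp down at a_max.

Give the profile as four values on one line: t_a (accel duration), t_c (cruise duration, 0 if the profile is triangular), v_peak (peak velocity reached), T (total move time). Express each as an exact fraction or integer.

v_max²/a_max = (31/2)²/15 = 961/60
15 < 961/60 ⇒ no cruise
v_peak = √(15·15) = √225 = 15
t_a = 15/15 = 1; t_c = 0
T = 2·1 = 2

t_a=1 t_c=0 v_peak=15 T=2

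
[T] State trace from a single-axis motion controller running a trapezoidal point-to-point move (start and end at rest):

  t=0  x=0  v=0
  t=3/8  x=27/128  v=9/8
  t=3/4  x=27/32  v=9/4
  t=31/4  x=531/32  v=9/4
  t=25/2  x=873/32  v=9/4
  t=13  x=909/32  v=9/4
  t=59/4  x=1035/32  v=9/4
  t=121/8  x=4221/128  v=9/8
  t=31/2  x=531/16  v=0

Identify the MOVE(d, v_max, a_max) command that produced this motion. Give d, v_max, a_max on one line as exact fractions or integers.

d=531/16 v_max=9/4 a_max=3

final state: t=31/2, x=531/16, v=0 → d = 531/16
a_max = (9/8−0)/(3/8−0) = 3
max v = 9/4 over t∈[3/4,59/4] → v_max = 9/4
check: 9/4·(3/4+14) = 531/16 ✓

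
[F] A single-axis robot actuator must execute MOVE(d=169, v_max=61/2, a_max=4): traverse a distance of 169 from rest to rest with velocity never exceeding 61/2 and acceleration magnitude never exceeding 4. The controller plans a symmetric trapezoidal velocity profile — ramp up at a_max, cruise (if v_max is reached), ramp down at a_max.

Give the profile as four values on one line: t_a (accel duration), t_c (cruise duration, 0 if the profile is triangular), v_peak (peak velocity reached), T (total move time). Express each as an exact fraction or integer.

t_a=13/2 t_c=0 v_peak=26 T=13

vₘ²/aₘ = (61/2)²/4 = 3721/16
169 < 3721/16 → triangular
v_peak = √(169·4) = √676 = 26
t_a = 26/4 = 13/2; t_c = 0
T = 2·13/2 = 13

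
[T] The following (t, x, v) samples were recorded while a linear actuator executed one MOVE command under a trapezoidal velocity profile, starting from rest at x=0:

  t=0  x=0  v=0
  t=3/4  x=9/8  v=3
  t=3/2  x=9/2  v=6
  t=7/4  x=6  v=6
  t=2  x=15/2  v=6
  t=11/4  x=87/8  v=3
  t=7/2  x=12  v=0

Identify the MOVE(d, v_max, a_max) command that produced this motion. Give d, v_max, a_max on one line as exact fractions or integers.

d=12 v_max=6 a_max=4

final state: t=7/2, x=12, v=0 → d = 12
a_max = (3−0)/(3/4−0) = 4
max v = 6 over t∈[3/2,2] → v_max = 6
check: 6·(3/2+1/2) = 12 ✓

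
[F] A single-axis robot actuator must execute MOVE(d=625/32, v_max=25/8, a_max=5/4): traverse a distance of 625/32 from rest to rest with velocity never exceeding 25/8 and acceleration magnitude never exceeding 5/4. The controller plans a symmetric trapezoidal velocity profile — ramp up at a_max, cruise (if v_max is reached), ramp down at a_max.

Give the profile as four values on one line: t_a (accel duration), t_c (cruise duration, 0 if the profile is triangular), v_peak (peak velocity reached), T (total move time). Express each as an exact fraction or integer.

t_a=5/2 t_c=15/4 v_peak=25/8 T=35/4

(v_max)²/a_max = (25/8)²/(5/4) = 125/16
625/32 ≥ 125/16 ⇒ cruise phase
t_a = (25/8)/(5/4) = 5/2; v_peak = 25/8
d_cruise = 625/32 − 125/16 = 375/32; t_c = (375/32)/(25/8) = 15/4
T = 2·5/2 + 15/4 = 35/4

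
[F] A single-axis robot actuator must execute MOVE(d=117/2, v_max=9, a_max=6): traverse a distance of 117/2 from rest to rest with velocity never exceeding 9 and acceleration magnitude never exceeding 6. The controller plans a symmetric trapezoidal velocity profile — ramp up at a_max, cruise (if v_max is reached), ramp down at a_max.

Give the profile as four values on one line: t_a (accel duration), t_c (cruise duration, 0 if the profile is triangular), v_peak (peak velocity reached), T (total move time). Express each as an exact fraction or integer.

t_a=3/2 t_c=5 v_peak=9 T=8

v_max²/a_max = 9²/6 = 27/2
117/2 ≥ 27/2 ⇒ cruise phase
t_a = 9/6 = 3/2; v_peak = 9
d_cruise = 117/2 − 27/2 = 45; t_c = 45/9 = 5
T = 2·3/2 + 5 = 8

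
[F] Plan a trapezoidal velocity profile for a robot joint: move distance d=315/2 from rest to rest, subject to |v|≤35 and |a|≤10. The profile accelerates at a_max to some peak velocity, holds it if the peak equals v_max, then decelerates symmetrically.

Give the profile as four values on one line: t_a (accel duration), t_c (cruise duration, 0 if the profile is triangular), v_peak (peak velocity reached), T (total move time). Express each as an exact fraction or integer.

v_max²/a_max = 35²/10 = 245/2
315/2 ≥ 245/2 ⇒ cruise phase
t_a = 35/10 = 7/2; v_peak = 35
d_cruise = 315/2 − 245/2 = 35; t_c = 35/35 = 1
T = 2·7/2 + 1 = 8

t_a=7/2 t_c=1 v_peak=35 T=8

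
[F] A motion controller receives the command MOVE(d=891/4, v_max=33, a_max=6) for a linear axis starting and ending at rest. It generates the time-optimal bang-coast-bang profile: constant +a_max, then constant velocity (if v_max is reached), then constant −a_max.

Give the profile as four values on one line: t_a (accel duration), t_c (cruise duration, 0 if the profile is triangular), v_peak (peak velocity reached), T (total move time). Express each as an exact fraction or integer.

(v_max)²/a_max = 33²/6 = 363/2
891/4 ≥ 363/2 so v_max reached
t_a = 33/6 = 11/2; v_peak = 33
d_cruise = 891/4 − 363/2 = 165/4; t_c = (165/4)/33 = 5/4
T = 2·11/2 + 5/4 = 49/4

t_a=11/2 t_c=5/4 v_peak=33 T=49/4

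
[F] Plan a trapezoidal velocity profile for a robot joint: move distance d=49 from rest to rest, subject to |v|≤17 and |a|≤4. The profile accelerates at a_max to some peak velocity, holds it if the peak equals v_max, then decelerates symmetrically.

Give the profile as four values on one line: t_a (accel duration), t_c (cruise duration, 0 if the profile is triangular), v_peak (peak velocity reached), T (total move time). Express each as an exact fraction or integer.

(v_max)²/a_max = 17²/4 = 289/4
49 < 289/4 so t_c = 0
v_peak = √(49·4) = √196 = 14
t_a = 14/4 = 7/2; t_c = 0
T = 2·7/2 = 7

t_a=7/2 t_c=0 v_peak=14 T=7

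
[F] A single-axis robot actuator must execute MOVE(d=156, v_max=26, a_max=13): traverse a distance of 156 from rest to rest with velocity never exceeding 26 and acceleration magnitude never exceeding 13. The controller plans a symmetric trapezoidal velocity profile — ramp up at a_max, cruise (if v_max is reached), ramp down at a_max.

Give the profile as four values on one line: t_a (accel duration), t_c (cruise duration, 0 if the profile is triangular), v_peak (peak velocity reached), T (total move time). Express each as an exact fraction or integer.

(v_max)²/a_max = 26²/13 = 52
156 ≥ 52 so v_max reached
t_a = 26/13 = 2; v_peak = 26
d_cruise = 156 − 52 = 104; t_c = 104/26 = 4
T = 2·2 + 4 = 8

t_a=2 t_c=4 v_peak=26 T=8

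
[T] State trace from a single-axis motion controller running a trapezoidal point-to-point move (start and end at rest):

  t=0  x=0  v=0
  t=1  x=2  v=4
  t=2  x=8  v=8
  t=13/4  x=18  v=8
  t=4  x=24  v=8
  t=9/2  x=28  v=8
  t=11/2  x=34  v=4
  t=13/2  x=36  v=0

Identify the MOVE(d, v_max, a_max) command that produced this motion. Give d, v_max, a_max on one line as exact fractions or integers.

d=36 v_max=8 a_max=4

final state: t=13/2, x=36, v=0 → d = 36
a_max = (4−0)/(1−0) = 4
max v = 8 over t∈[2,9/2] → v_max = 8
check: 8·(2+5/2) = 36 ✓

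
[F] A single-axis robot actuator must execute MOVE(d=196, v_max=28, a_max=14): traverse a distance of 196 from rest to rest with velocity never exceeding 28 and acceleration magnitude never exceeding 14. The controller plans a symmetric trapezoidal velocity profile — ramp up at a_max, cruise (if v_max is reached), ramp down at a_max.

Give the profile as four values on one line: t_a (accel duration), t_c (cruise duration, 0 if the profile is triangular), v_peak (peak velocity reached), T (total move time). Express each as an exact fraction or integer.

t_a=2 t_c=5 v_peak=28 T=9

(v_max)²/a_max = 28²/14 = 56
196 ≥ 56 ⇒ cruise phase
t_a = 28/14 = 2; v_peak = 28
d_cruise = 196 − 56 = 140; t_c = 140/28 = 5
T = 2·2 + 5 = 9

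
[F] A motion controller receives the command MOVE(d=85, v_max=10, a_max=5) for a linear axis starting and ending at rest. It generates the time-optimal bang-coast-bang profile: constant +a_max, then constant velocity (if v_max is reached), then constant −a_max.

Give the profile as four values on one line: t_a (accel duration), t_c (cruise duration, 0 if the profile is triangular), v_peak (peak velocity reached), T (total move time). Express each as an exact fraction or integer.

t_a=2 t_c=13/2 v_peak=10 T=21/2

(v_max)²/a_max = 10²/5 = 20
85 ≥ 20 ⇒ cruise phase
t_a = 10/5 = 2; v_peak = 10
d_cruise = 85 − 20 = 65; t_c = 65/10 = 13/2
T = 2·2 + 13/2 = 21/2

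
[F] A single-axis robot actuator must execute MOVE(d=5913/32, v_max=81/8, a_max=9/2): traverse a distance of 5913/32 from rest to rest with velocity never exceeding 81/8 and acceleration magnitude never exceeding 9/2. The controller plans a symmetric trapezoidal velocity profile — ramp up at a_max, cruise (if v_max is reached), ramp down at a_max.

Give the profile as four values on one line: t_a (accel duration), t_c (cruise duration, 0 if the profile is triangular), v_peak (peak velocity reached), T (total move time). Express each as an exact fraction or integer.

t_a=9/4 t_c=16 v_peak=81/8 T=41/2

vₘ²/aₘ = (81/8)²/(9/2) = 729/32
5913/32 ≥ 729/32 ⇒ cruise phase
t_a = (81/8)/(9/2) = 9/4; v_peak = 81/8
d_cruise = 5913/32 − 729/32 = 162; t_c = 162/(81/8) = 16
T = 2·9/4 + 16 = 41/2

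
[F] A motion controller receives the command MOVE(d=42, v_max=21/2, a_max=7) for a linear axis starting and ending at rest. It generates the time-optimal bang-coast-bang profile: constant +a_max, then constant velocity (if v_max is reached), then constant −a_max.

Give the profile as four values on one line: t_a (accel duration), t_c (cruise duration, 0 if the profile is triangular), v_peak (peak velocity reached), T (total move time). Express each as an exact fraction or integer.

v_max²/a_max = (21/2)²/7 = 63/4
42 ≥ 63/4 → trapezoidal
t_a = (21/2)/7 = 3/2; v_peak = 21/2
d_cruise = 42 − 63/4 = 105/4; t_c = (105/4)/(21/2) = 5/2
T = 2·3/2 + 5/2 = 11/2

t_a=3/2 t_c=5/2 v_peak=21/2 T=11/2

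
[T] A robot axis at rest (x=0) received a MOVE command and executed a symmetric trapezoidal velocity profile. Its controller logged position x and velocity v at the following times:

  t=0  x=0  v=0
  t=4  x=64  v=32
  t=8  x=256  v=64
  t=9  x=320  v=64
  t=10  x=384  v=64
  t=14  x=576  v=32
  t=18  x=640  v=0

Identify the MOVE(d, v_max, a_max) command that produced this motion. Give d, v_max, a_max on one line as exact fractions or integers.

final state: t=18, x=640, v=0 → d = 640
a_max = (32−0)/(4−0) = 8
max v = 64 over t∈[8,10] → v_max = 64
check: 64·(8+2) = 640 ✓

d=640 v_max=64 a_max=8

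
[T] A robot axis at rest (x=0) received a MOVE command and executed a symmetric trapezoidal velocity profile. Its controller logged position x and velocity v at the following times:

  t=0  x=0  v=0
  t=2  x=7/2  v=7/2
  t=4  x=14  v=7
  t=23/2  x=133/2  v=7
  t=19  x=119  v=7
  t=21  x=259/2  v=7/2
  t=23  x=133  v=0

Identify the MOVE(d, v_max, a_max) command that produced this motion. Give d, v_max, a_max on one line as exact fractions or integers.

final state: t=23, x=133, v=0 → d = 133
a_max = (7/2−0)/(2−0) = 7/4
max v = 7 over t∈[4,19] → v_max = 7
check: 7·(4+15) = 133 ✓

d=133 v_max=7 a_max=7/4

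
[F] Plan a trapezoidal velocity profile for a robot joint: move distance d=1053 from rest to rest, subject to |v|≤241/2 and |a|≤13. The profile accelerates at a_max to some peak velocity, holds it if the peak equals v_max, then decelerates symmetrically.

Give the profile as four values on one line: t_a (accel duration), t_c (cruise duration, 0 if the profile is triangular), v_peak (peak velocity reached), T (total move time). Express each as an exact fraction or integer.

t_a=9 t_c=0 v_peak=117 T=18

(v_max)²/a_max = (241/2)²/13 = 58081/52
1053 < 58081/52 so t_c = 0
v_peak = √(1053·13) = √13689 = 117
t_a = 117/13 = 9; t_c = 0
T = 2·9 = 18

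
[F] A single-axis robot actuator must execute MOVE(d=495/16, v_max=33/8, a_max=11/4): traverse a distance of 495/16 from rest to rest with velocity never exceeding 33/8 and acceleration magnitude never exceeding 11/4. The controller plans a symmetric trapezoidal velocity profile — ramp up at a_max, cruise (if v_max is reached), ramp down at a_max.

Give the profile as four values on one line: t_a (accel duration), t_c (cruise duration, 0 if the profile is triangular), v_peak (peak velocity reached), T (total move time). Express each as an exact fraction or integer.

t_a=3/2 t_c=6 v_peak=33/8 T=9

v_max²/a_max = (33/8)²/(11/4) = 99/16
495/16 ≥ 99/16 → trapezoidal
t_a = (33/8)/(11/4) = 3/2; v_peak = 33/8
d_cruise = 495/16 − 99/16 = 99/4; t_c = (99/4)/(33/8) = 6
T = 2·3/2 + 6 = 9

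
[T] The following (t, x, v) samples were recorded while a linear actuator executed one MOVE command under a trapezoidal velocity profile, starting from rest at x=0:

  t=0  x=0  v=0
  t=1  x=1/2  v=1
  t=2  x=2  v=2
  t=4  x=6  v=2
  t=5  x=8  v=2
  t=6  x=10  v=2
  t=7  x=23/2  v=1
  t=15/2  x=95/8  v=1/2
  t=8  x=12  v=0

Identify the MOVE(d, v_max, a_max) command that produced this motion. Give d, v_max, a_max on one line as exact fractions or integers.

final state: t=8, x=12, v=0 → d = 12
a_max = (1−0)/(1−0) = 1
max v = 2 over t∈[2,6] → v_max = 2
check: 2·(2+4) = 12 ✓

d=12 v_max=2 a_max=1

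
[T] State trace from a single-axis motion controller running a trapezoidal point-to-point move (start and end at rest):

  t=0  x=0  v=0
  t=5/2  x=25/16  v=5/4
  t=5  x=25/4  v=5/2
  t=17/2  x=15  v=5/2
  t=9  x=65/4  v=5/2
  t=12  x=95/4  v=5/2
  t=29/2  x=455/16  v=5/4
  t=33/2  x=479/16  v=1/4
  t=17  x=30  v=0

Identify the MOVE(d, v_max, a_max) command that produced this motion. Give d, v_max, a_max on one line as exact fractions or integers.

d=30 v_max=5/2 a_max=1/2

final state: t=17, x=30, v=0 → d = 30
a_max = (5/4−0)/(5/2−0) = 1/2
max v = 5/2 over t∈[5,12] → v_max = 5/2
check: 5/2·(5+7) = 30 ✓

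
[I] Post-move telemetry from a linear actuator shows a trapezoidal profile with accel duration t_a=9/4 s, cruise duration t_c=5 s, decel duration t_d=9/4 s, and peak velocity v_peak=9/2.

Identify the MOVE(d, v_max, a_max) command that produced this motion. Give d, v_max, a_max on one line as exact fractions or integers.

a_max = (9/2)/(9/4) = 2
d_a = ½·9/2·9/4 = 81/16; d_c = 9/2·5 = 45/2
d = 2·81/16 + 45/2 = 261/8
t_c = 5 > 0 ⇒ limit active, v_max = 9/2

d=261/8 v_max=9/2 a_max=2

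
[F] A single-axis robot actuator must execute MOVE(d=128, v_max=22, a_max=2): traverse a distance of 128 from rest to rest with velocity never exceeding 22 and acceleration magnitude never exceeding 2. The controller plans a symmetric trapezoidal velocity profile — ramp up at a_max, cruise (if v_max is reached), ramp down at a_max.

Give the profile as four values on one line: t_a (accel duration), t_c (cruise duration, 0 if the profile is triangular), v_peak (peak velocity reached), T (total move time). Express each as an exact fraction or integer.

(v_max)²/a_max = 22²/2 = 242
128 < 242 ⇒ no cruise
v_peak = √(128·2) = √256 = 16
t_a = 16/2 = 8; t_c = 0
T = 2·8 = 16

t_a=8 t_c=0 v_peak=16 T=16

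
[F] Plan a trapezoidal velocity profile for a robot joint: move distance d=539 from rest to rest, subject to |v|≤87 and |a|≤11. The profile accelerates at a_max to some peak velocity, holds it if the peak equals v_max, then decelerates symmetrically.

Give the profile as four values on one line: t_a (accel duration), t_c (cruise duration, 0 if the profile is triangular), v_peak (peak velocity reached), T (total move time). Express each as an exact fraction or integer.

t_a=7 t_c=0 v_peak=77 T=14

v_max²/a_max = 87²/11 = 7569/11
539 < 7569/11 ⇒ no cruise
v_peak = √(539·11) = √5929 = 77
t_a = 77/11 = 7; t_c = 0
T = 2·7 = 14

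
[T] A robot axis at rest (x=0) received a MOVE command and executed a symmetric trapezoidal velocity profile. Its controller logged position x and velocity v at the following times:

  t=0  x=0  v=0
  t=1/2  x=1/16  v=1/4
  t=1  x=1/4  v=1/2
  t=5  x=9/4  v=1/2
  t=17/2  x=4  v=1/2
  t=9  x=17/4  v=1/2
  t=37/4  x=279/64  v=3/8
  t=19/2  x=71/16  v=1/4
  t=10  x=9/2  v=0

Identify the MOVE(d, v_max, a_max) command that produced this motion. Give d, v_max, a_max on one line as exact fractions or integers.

final state: t=10, x=9/2, v=0 → d = 9/2
a_max = (1/4−0)/(1/2−0) = 1/2
max v = 1/2 over t∈[1,9] → v_max = 1/2
check: 1/2·(1+8) = 9/2 ✓

d=9/2 v_max=1/2 a_max=1/2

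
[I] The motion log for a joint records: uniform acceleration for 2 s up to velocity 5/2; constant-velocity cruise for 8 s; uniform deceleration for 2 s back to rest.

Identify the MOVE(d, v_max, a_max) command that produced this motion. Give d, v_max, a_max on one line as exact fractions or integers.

d=25 v_max=5/2 a_max=5/4

a_max = (5/2)/2 = 5/4
d_a = ½·5/2·2 = 5/2; d_c = 5/2·8 = 20
d = 2·5/2 + 20 = 25
t_c = 8 > 0 so v_max = 5/2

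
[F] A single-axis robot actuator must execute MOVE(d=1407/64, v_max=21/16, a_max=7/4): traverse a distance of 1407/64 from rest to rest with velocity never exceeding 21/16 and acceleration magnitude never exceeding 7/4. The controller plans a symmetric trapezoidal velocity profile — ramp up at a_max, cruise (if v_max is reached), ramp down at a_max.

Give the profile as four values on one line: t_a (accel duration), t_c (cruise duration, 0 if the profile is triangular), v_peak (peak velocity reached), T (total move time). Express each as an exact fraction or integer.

v_max²/a_max = (21/16)²/(7/4) = 63/64
1407/64 ≥ 63/64 ⇒ cruise phase
t_a = (21/16)/(7/4) = 3/4; v_peak = 21/16
d_cruise = 1407/64 − 63/64 = 21; t_c = 21/(21/16) = 16
T = 2·3/4 + 16 = 35/2

t_a=3/4 t_c=16 v_peak=21/16 T=35/2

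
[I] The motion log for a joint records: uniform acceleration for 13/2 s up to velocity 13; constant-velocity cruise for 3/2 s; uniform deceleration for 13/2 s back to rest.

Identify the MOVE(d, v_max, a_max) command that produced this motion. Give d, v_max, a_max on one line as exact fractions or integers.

a_max = 13/(13/2) = 2
d_a = ½·13·13/2 = 169/4; d_c = 13·3/2 = 39/2
d = 2·169/4 + 39/2 = 104
t_c = 3/2 > 0 → v_max = v_peak = 13

d=104 v_max=13 a_max=2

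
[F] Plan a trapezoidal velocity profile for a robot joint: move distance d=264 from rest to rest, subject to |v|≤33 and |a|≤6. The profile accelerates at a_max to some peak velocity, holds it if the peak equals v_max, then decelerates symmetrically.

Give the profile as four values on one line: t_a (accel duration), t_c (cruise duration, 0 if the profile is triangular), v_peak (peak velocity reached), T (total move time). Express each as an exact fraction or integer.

t_a=11/2 t_c=5/2 v_peak=33 T=27/2

v_max²/a_max = 33²/6 = 363/2
264 ≥ 363/2 ⇒ cruise phase
t_a = 33/6 = 11/2; v_peak = 33
d_cruise = 264 − 363/2 = 165/2; t_c = (165/2)/33 = 5/2
T = 2·11/2 + 5/2 = 27/2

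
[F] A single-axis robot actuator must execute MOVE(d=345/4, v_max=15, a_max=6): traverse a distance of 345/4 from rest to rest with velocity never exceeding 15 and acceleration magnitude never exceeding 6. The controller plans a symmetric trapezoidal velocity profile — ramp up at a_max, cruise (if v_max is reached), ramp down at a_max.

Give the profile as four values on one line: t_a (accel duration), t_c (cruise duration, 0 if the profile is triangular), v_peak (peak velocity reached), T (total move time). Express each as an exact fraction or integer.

v_max²/a_max = 15²/6 = 75/2
345/4 ≥ 75/2 so v_max reached
t_a = 15/6 = 5/2; v_peak = 15
d_cruise = 345/4 − 75/2 = 195/4; t_c = (195/4)/15 = 13/4
T = 2·5/2 + 13/4 = 33/4

t_a=5/2 t_c=13/4 v_peak=15 T=33/4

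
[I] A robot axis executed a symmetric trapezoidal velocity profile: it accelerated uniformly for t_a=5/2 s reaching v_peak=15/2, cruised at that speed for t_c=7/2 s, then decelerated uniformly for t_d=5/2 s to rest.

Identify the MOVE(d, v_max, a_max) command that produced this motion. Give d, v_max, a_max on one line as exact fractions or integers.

a_max = (15/2)/(5/2) = 3
d_a = ½·15/2·5/2 = 75/8; d_c = 15/2·7/2 = 105/4
d = 2·75/8 + 105/4 = 45
t_c = 7/2 > 0 ⇒ limit active, v_max = 15/2

d=45 v_max=15/2 a_max=3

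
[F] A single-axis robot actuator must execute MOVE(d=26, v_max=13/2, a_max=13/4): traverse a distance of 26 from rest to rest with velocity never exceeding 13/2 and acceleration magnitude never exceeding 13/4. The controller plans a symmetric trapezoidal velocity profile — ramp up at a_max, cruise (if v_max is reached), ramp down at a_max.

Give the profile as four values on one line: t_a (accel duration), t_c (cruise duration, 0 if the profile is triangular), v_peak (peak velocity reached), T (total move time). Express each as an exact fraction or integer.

t_a=2 t_c=2 v_peak=13/2 T=6

v_max²/a_max = (13/2)²/(13/4) = 13
26 ≥ 13 ⇒ cruise phase
t_a = (13/2)/(13/4) = 2; v_peak = 13/2
d_cruise = 26 − 13 = 13; t_c = 13/(13/2) = 2
T = 2·2 + 2 = 6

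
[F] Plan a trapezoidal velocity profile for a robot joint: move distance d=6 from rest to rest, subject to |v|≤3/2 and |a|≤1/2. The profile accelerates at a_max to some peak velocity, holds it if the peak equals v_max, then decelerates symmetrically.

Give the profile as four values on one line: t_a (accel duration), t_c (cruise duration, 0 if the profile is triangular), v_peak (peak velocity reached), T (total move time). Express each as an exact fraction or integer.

t_a=3 t_c=1 v_peak=3/2 T=7

(v_max)²/a_max = (3/2)²/(1/2) = 9/2
6 ≥ 9/2 ⇒ cruise phase
t_a = (3/2)/(1/2) = 3; v_peak = 3/2
d_cruise = 6 − 9/2 = 3/2; t_c = (3/2)/(3/2) = 1
T = 2·3 + 1 = 7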